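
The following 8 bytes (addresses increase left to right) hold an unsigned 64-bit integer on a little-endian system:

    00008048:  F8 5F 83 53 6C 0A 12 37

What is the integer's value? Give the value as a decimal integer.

3968245682040692728

Little-endian stores the least-significant byte at the lowest address.
Reassemble most-significant byte first: 37 12 0A 6C 53 83 5F F8 → 0x37120A6C53835FF8.
0x37120A6C53835FF8 = 3968245682040692728.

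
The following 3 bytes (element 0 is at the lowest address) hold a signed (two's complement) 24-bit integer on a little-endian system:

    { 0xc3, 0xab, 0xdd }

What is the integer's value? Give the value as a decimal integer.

Little-endian stores the least-significant byte at the lowest address.
Reassemble most-significant byte first: DD AB C3 → 0xDDABC3.
Top bit is set, so as a signed 24-bit value this is 0xDDABC3 − 2^24 = -2249789.

-2249789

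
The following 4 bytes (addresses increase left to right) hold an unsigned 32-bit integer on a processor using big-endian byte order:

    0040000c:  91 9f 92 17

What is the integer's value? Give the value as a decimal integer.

Big-endian stores the most-significant byte at the lowest address.
The bytes are already most-significant first: 0x919F9217.
0x919F9217 = 2443153943.

2443153943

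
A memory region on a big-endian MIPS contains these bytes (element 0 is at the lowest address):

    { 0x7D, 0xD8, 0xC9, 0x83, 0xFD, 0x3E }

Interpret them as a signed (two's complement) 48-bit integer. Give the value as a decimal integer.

138370047278398

Big-endian stores the most-significant byte at the lowest address.
The bytes are already most-significant first: 0x7DD8C983FD3E.
0x7DD8C983FD3E = 138370047278398.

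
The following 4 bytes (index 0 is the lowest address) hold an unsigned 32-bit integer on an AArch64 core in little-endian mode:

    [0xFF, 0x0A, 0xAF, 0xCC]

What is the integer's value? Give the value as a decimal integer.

3434023679

Little-endian stores the least-significant byte at the lowest address.
Reassemble most-significant byte first: CC AF 0A FF → 0xCCAF0AFF.
0xCCAF0AFF = 3434023679.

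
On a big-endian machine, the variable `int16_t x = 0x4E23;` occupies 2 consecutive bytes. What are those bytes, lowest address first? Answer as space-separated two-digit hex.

Split into bytes (most-significant first): 4E 23.
Big-endian stores the most-significant byte at the lowest address.
So the memory order matches the most-significant-first order: 4E 23.

4E 23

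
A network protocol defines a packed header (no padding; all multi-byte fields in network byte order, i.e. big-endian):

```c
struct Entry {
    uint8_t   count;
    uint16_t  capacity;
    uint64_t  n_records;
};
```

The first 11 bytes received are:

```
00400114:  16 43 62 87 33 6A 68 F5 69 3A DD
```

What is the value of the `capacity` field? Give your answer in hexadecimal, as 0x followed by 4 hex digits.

`capacity` follows `count` (1 byte), so it starts at byte offset 1 and occupies 2 bytes.
Bytes at offsets 1..2: 43 62.
Big-endian stores the most-significant byte at the lowest address.
The bytes are already most-significant first: 0x4362.

0x4362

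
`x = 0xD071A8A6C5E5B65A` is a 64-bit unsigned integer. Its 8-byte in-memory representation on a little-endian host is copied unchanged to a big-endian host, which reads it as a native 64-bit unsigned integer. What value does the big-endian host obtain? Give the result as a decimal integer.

Stored little-endian, the bytes at ascending addresses are 5A B6 E5 C5 A6 A8 71 D0.
Read back as big-endian, the last byte is least significant, giving 0x5AB6E5C5A6A871D0.
0x5AB6E5C5A6A871D0 = 6536664546242228688.

6536664546242228688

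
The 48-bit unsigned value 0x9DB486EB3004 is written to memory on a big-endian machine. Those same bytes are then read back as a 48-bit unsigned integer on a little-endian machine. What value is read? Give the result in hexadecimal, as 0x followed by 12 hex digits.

Stored big-endian, the bytes at ascending addresses are 9D B4 86 EB 30 04.
Read back as little-endian, the first byte is least significant, giving 0x0430EB86B49D.

0x0430EB86B49D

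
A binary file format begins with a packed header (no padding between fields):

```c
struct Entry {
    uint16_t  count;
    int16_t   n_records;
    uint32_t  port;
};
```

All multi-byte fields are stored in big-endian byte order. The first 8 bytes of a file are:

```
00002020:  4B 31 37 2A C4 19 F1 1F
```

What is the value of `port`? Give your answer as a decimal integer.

`port` follows `count` (2 B), `n_records` (2 B), so it starts at offset 2 + 2 = 4 and occupies 4 bytes.
Bytes at offsets 4..7: C4 19 F1 1F.
Big-endian: lowest address holds the most-significant byte.
The bytes are already most-significant first: 0xC419F11F.
0xC419F11F = 3290034463.

3290034463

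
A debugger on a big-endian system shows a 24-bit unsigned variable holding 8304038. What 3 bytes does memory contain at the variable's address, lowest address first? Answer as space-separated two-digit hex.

8304038 in hexadecimal, padded to 24 bits, is 0x7EB5A6.
Split into bytes (most-significant first): 7E B5 A6.
Big-endian: lowest address holds the most-significant byte.
So the memory order matches the most-significant-first order: 7E B5 A6.

7E B5 A6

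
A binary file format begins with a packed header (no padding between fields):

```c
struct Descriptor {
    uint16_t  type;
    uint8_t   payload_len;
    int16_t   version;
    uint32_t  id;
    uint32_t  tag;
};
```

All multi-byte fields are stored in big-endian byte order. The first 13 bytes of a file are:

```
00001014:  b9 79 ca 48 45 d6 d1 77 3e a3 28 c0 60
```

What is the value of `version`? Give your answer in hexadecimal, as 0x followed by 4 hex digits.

0x4845

`version` follows `type` (2 B), `payload_len` (1 B), so it starts at offset 2 + 1 = 3 and occupies 2 bytes.
Bytes at offsets 3..4: 48 45.
Big-endian: lowest address holds the most-significant byte.
The bytes are already most-significant first: 0x4845.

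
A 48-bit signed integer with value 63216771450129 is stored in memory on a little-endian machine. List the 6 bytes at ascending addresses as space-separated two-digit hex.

11 C5 34 CD 7E 39

63216771450129 in hexadecimal, padded to 48 bits, is 0x397ECD34C511.
Split into bytes (most-significant first): 39 7E CD 34 C5 11.
In little-endian order the low byte comes first in memory.
So at ascending addresses the bytes are 11 C5 34 CD 7E 39.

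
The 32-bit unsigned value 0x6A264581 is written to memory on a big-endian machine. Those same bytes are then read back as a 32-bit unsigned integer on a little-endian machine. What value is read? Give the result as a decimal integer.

2168792682

Stored big-endian, the bytes at ascending addresses are 6A 26 45 81.
Read back as little-endian, the first byte is least significant, giving 0x8145266A.
0x8145266A = 2168792682.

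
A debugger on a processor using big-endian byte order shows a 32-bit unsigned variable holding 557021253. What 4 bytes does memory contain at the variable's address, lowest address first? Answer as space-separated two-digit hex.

21 33 78 45

557021253 in hexadecimal, padded to 32 bits, is 0x21337845.
Split into bytes (most-significant first): 21 33 78 45.
In big-endian order the high byte comes first in memory.
So the memory order matches the most-significant-first order: 21 33 78 45.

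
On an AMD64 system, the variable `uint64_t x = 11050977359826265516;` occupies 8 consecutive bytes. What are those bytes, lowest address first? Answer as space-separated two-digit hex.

AC 25 54 B1 5B F5 5C 99

11050977359826265516 in hexadecimal, padded to 64 bits, is 0x995CF55BB15425AC.
Split into bytes (most-significant first): 99 5C F5 5B B1 54 25 AC.
Little-endian stores the least-significant byte at the lowest address.
So at ascending addresses the bytes are AC 25 54 B1 5B F5 5C 99.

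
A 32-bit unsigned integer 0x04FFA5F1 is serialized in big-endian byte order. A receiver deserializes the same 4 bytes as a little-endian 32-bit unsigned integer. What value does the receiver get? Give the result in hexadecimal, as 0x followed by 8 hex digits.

Stored big-endian, the bytes at ascending addresses are 04 FF A5 F1.
Read back as little-endian, the first byte is least significant, giving 0xF1A5FF04.

0xF1A5FF04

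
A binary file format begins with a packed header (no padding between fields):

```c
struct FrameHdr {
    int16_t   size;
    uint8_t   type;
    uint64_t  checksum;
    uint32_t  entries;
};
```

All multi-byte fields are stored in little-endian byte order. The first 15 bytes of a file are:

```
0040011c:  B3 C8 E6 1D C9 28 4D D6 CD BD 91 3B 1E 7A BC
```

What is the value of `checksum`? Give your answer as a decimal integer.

10501776226399078685

`checksum` follows `size` (2 B), `type` (1 B), so it starts at offset 2 + 1 = 3 and occupies 8 bytes.
Bytes at offsets 3..10: 1D C9 28 4D D6 CD BD 91.
Little-endian stores the least-significant byte at the lowest address.
Reassemble most-significant byte first: 91 BD CD D6 4D 28 C9 1D → 0x91BDCDD64D28C91D.
0x91BDCDD64D28C91D = 10501776226399078685.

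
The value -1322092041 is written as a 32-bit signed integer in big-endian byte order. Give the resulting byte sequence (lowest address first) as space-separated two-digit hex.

B1 32 79 F7

Two's complement of -1322092041 in 32 bits: 1322092041 = 0x4ECD8609; invert → 0xB13279F6; add 1 → 0xB13279F7.
Split into bytes (most-significant first): B1 32 79 F7.
Big-endian: lowest address holds the most-significant byte.
So the memory order matches the most-significant-first order: B1 32 79 F7.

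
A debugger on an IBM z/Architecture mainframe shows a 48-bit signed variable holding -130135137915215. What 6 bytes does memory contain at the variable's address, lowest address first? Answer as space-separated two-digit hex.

Two's complement of -130135137915215 in 48 bits: 130135137915215 = 0x765B72AB114F; invert → 0x89A48D54EEB0; add 1 → 0x89A48D54EEB1.
Split into bytes (most-significant first): 89 A4 8D 54 EE B1.
In big-endian order the high byte comes first in memory.
So the memory order matches the most-significant-first order: 89 A4 8D 54 EE B1.

89 A4 8D 54 EE B1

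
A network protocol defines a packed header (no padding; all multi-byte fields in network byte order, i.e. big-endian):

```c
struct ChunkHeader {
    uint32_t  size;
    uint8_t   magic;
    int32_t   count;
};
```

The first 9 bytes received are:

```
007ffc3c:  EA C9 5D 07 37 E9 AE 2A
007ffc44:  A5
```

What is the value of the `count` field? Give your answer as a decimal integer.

-374461787

`count` follows `size` (4 B), `magic` (1 B), so it starts at offset 4 + 1 = 5 and occupies 4 bytes.
Bytes at offsets 5..8: E9 AE 2A A5.
In big-endian order the high byte comes first in memory.
The bytes are already most-significant first: 0xE9AE2AA5.
Top bit is set, so as a signed 32-bit value this is 0xE9AE2AA5 − 2^32 = -374461787.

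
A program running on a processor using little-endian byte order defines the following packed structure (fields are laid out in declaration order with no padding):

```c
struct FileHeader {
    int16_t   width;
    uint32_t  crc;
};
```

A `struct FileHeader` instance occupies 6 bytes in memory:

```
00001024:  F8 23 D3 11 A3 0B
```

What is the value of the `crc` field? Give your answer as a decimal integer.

195236307

`crc` follows `width` (2 bytes), so it starts at byte offset 2 and occupies 4 bytes.
Bytes at offsets 2..5: D3 11 A3 0B.
Little-endian: lowest address holds the least-significant byte.
Reassemble most-significant byte first: 0B A3 11 D3 → 0x0BA311D3.
0x0BA311D3 = 195236307.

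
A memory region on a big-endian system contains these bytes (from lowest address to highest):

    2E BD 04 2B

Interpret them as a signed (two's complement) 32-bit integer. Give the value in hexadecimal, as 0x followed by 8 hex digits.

0x2EBD042B

Big-endian stores the most-significant byte at the lowest address.
The bytes are already most-significant first: 0x2EBD042B.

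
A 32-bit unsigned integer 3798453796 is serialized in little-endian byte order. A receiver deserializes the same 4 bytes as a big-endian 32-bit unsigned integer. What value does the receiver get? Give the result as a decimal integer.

617506786

3798453796 in 32-bit hexadecimal is 0xE267CE24.
Stored little-endian, the bytes at ascending addresses are 24 CE 67 E2.
Read back as big-endian, the last byte is least significant, giving 0x24CE67E2.
0x24CE67E2 = 617506786.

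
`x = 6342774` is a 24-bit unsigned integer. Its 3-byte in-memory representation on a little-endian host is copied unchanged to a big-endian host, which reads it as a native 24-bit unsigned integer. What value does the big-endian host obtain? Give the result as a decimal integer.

6342774 in 24-bit hexadecimal is 0x60C876.
Stored little-endian, the bytes at ascending addresses are 76 C8 60.
Read back as big-endian, the last byte is least significant, giving 0x76C860.
0x76C860 = 7784544.

7784544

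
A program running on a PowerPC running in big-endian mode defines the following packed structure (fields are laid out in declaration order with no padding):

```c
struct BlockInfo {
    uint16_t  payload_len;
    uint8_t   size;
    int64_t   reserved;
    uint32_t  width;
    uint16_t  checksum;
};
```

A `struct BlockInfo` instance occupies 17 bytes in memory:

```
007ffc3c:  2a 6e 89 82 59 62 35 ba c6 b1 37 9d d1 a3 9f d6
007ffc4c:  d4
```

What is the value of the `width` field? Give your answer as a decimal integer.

`width` follows `payload_len` (2 B), `size` (1 B), `reserved` (8 B), so it starts at offset 2 + 1 + 8 = 11 and occupies 4 bytes.
Bytes at offsets 11..14: 9D D1 A3 9F.
In big-endian order the high byte comes first in memory.
The bytes are already most-significant first: 0x9DD1A39F.
0x9DD1A39F = 2647761823.

2647761823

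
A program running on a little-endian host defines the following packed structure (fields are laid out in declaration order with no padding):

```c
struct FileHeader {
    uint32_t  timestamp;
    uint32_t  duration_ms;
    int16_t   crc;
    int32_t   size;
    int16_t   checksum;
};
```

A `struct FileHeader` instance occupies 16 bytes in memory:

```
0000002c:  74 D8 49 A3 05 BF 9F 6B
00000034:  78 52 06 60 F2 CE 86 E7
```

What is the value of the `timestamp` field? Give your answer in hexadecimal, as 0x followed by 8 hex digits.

`timestamp` is the first field, at byte offset 0, occupying 4 bytes.
Bytes at offsets 0..3: 74 D8 49 A3.
In little-endian order the low byte comes first in memory.
Reassemble most-significant byte first: A3 49 D8 74 → 0xA349D874.

0xA349D874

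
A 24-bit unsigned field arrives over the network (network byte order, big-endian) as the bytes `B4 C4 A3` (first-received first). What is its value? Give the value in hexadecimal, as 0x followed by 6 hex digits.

0xB4C4A3

Big-endian: lowest address holds the most-significant byte.
The bytes are already most-significant first: 0xB4C4A3.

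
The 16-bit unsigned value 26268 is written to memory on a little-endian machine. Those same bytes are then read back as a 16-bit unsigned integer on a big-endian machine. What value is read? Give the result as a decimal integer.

40038

26268 in 16-bit hexadecimal is 0x669C.
Stored little-endian, the bytes at ascending addresses are 9C 66.
Read back as big-endian, the last byte is least significant, giving 0x9C66.
0x9C66 = 40038.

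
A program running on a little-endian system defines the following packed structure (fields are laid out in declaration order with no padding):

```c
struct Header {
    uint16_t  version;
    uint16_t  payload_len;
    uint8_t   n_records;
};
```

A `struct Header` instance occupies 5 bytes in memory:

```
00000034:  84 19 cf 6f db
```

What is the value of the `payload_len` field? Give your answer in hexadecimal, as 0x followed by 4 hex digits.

0x6FCF

`payload_len` follows `version` (2 bytes), so it starts at byte offset 2 and occupies 2 bytes.
Bytes at offsets 2..3: CF 6F.
In little-endian order the low byte comes first in memory.
Reassemble most-significant byte first: 6F CF → 0x6FCF.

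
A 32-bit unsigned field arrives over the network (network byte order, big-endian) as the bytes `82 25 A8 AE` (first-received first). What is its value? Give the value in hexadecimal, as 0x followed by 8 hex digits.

0x8225A8AE

In big-endian order the high byte comes first in memory.
The bytes are already most-significant first: 0x8225A8AE.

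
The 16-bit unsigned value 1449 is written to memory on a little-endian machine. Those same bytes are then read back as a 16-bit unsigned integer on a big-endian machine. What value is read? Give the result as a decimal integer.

1449 in 16-bit hexadecimal is 0x05A9.
Stored little-endian, the bytes at ascending addresses are A9 05.
Read back as big-endian, the last byte is least significant, giving 0xA905.
0xA905 = 43269.

43269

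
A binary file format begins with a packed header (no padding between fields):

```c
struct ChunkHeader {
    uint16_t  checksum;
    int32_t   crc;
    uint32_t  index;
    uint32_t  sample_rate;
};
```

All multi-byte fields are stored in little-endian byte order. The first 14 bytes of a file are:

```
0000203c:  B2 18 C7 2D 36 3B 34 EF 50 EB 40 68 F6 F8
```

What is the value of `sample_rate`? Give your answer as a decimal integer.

4176898112

`sample_rate` follows `checksum` (2 B), `crc` (4 B), `index` (4 B), so it starts at offset 2 + 4 + 4 = 10 and occupies 4 bytes.
Bytes at offsets 10..13: 40 68 F6 F8.
Little-endian stores the least-significant byte at the lowest address.
Reassemble most-significant byte first: F8 F6 68 40 → 0xF8F66840.
0xF8F66840 = 4176898112.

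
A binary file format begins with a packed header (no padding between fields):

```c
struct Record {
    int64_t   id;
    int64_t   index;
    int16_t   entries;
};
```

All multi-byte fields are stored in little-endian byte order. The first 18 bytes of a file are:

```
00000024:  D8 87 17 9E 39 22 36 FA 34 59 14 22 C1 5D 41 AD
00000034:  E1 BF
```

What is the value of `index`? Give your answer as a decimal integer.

`index` follows `id` (8 bytes), so it starts at byte offset 8 and occupies 8 bytes.
Bytes at offsets 8..15: 34 59 14 22 C1 5D 41 AD.
Little-endian: lowest address holds the least-significant byte.
Reassemble most-significant byte first: AD 41 5D C1 22 14 59 34 → 0xAD415DC122145934.
Top bit is set, so as a signed 64-bit value this is 0xAD415DC122145934 − 2^64 = -5962381347579995852.

-5962381347579995852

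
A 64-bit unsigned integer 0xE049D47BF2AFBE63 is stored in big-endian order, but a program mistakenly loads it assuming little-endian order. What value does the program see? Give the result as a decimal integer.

7187375511324346848

Stored big-endian, the bytes at ascending addresses are E0 49 D4 7B F2 AF BE 63.
Read back as little-endian, the first byte is least significant, giving 0x63BEAFF27BD449E0.
0x63BEAFF27BD449E0 = 7187375511324346848.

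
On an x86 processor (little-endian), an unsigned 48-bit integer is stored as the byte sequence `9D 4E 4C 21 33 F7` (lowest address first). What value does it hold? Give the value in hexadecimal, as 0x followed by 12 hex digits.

0xF733214C4E9D

In little-endian order the low byte comes first in memory.
Reassemble most-significant byte first: F7 33 21 4C 4E 9D → 0xF733214C4E9D.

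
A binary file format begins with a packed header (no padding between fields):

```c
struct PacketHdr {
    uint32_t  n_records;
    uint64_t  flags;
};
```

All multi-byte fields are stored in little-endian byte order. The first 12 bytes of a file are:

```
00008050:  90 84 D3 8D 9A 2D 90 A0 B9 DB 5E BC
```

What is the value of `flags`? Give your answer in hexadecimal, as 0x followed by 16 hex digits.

`flags` follows `n_records` (4 bytes), so it starts at byte offset 4 and occupies 8 bytes.
Bytes at offsets 4..11: 9A 2D 90 A0 B9 DB 5E BC.
Little-endian: lowest address holds the least-significant byte.
Reassemble most-significant byte first: BC 5E DB B9 A0 90 2D 9A → 0xBC5EDBB9A0902D9A.

0xBC5EDBB9A0902D9A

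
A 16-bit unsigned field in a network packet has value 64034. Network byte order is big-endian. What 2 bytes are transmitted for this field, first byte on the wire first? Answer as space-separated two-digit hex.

FA 22

64034 in hexadecimal, padded to 16 bits, is 0xFA22.
Split into bytes (most-significant first): FA 22.
Big-endian stores the most-significant byte at the lowest address.
So the memory order matches the most-significant-first order: FA 22.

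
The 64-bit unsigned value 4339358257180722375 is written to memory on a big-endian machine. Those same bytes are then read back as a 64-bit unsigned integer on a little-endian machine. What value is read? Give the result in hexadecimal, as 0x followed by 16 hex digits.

4339358257180722375 in 64-bit hexadecimal is 0x3C387F58106A44C7.
Stored big-endian, the bytes at ascending addresses are 3C 38 7F 58 10 6A 44 C7.
Read back as little-endian, the first byte is least significant, giving 0xC7446A10587F383C.

0xC7446A10587F383C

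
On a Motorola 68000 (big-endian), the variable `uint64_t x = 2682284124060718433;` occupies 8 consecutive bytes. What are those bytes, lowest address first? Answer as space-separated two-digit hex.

2682284124060718433 in hexadecimal, padded to 64 bits, is 0x25396333114F1561.
Split into bytes (most-significant first): 25 39 63 33 11 4F 15 61.
Big-endian stores the most-significant byte at the lowest address.
So the memory order matches the most-significant-first order: 25 39 63 33 11 4F 15 61.

25 39 63 33 11 4F 15 61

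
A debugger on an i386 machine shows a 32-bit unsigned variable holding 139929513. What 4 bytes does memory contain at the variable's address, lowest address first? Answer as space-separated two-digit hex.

A9 27 57 08

139929513 in hexadecimal, padded to 32 bits, is 0x085727A9.
Split into bytes (most-significant first): 08 57 27 A9.
In little-endian order the low byte comes first in memory.
So at ascending addresses the bytes are A9 27 57 08.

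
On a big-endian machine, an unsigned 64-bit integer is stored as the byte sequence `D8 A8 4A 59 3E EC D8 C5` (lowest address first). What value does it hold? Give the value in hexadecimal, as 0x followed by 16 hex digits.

0xD8A84A593EECD8C5

Big-endian: lowest address holds the most-significant byte.
The bytes are already most-significant first: 0xD8A84A593EECD8C5.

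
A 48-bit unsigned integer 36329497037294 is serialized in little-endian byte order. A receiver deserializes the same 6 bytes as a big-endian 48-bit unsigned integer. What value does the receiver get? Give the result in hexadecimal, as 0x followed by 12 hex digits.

36329497037294 in 48-bit hexadecimal is 0x210A9EC409EE.
Stored little-endian, the bytes at ascending addresses are EE 09 C4 9E 0A 21.
Read back as big-endian, the last byte is least significant, giving 0xEE09C49E0A21.

0xEE09C49E0A21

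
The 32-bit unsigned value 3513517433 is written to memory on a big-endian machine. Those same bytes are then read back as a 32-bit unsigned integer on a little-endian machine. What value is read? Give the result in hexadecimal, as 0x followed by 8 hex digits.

0x79056CD1

3513517433 in 32-bit hexadecimal is 0xD16C0579.
Stored big-endian, the bytes at ascending addresses are D1 6C 05 79.
Read back as little-endian, the first byte is least significant, giving 0x79056CD1.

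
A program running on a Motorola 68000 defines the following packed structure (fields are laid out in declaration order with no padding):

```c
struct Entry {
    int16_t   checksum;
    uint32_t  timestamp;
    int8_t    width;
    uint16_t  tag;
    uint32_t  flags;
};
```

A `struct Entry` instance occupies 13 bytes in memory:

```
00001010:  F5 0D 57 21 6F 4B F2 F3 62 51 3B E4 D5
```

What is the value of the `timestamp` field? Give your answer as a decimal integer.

`timestamp` follows `checksum` (2 bytes), so it starts at byte offset 2 and occupies 4 bytes.
Bytes at offsets 2..5: 57 21 6F 4B.
Big-endian: lowest address holds the most-significant byte.
The bytes are already most-significant first: 0x57216F4B.
0x57216F4B = 1461808971.

1461808971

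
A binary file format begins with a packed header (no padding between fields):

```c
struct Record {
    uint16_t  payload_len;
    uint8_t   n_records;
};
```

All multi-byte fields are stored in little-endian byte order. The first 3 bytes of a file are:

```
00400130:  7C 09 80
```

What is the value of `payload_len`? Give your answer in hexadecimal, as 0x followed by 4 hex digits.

0x097C

`payload_len` is the first field, at byte offset 0, occupying 2 bytes.
Bytes at offsets 0..1: 7C 09.
Little-endian stores the least-significant byte at the lowest address.
Reassemble most-significant byte first: 09 7C → 0x097C.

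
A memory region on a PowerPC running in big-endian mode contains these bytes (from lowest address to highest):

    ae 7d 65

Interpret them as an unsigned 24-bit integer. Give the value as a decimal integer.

11435365

In big-endian order the high byte comes first in memory.
The bytes are already most-significant first: 0xAE7D65.
0xAE7D65 = 11435365.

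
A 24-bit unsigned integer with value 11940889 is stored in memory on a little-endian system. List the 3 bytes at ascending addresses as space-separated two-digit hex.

19 34 B6

11940889 in hexadecimal, padded to 24 bits, is 0xB63419.
Split into bytes (most-significant first): B6 34 19.
Little-endian stores the least-significant byte at the lowest address.
So at ascending addresses the bytes are 19 34 B6.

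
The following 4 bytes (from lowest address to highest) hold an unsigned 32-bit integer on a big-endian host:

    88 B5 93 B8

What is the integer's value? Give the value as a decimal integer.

Big-endian: lowest address holds the most-significant byte.
The bytes are already most-significant first: 0x88B593B8.
0x88B593B8 = 2293601208.

2293601208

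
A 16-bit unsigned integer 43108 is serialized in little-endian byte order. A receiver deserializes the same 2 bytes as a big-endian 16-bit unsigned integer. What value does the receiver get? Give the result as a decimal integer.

25768

43108 in 16-bit hexadecimal is 0xA864.
Stored little-endian, the bytes at ascending addresses are 64 A8.
Read back as big-endian, the last byte is least significant, giving 0x64A8.
0x64A8 = 25768.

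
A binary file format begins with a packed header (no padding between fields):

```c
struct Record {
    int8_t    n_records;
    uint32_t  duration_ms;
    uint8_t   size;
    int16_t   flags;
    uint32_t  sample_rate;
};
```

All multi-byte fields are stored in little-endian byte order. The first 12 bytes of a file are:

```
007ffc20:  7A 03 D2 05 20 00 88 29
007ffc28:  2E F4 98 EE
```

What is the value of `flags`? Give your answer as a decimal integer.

`flags` follows `n_records` (1 B), `duration_ms` (4 B), `size` (1 B), so it starts at offset 1 + 4 + 1 = 6 and occupies 2 bytes.
Bytes at offsets 6..7: 88 29.
In little-endian order the low byte comes first in memory.
Reassemble most-significant byte first: 29 88 → 0x2988.
0x2988 = 10632.

10632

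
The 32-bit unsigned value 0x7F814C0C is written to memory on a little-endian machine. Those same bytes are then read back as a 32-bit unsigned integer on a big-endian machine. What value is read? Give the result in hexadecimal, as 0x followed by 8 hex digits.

Stored little-endian, the bytes at ascending addresses are 0C 4C 81 7F.
Read back as big-endian, the last byte is least significant, giving 0x0C4C817F.

0x0C4C817F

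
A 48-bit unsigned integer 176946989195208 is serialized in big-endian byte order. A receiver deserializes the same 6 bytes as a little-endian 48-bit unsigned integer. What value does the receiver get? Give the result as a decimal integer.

176946989195208 in 48-bit hexadecimal is 0xA0EEAE6F5FC8.
Stored big-endian, the bytes at ascending addresses are A0 EE AE 6F 5F C8.
Read back as little-endian, the first byte is least significant, giving 0xC85F6FAEEEA0.
0xC85F6FAEEEA0 = 220312221183648.

220312221183648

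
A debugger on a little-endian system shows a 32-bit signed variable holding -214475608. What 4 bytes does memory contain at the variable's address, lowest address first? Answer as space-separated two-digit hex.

Two's complement of -214475608 in 32 bits: 214475608 = 0x0CC8A358; invert → 0xF3375CA7; add 1 → 0xF3375CA8.
Split into bytes (most-significant first): F3 37 5C A8.
Little-endian: lowest address holds the least-significant byte.
So at ascending addresses the bytes are A8 5C 37 F3.

A8 5C 37 F3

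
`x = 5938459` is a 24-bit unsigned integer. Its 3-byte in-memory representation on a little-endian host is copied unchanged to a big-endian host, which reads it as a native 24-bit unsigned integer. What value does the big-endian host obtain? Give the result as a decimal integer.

5938459 in 24-bit hexadecimal is 0x5A9D1B.
Stored little-endian, the bytes at ascending addresses are 1B 9D 5A.
Read back as big-endian, the last byte is least significant, giving 0x1B9D5A.
0x1B9D5A = 1809754.

1809754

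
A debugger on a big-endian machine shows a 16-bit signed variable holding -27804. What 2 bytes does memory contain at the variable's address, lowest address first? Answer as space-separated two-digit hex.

Two's complement of -27804 in 16 bits: 27804 = 0x6C9C; invert → 0x9363; add 1 → 0x9364.
Split into bytes (most-significant first): 93 64.
Big-endian stores the most-significant byte at the lowest address.
So the memory order matches the most-significant-first order: 93 64.

93 64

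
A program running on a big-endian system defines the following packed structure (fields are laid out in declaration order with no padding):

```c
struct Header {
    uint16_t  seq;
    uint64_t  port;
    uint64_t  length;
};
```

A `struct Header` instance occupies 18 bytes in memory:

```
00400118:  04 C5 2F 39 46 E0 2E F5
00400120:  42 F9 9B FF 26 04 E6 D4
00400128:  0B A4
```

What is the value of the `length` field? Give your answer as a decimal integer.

`length` follows `seq` (2 B), `port` (8 B), so it starts at offset 2 + 8 = 10 and occupies 8 bytes.
Bytes at offsets 10..17: 9B FF 26 04 E6 D4 0B A4.
Big-endian: lowest address holds the most-significant byte.
The bytes are already most-significant first: 0x9BFF2604E6D40BA4.
0x9BFF2604E6D40BA4 = 11240744997434428324.

11240744997434428324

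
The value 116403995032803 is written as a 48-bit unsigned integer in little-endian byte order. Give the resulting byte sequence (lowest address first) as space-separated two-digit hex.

116403995032803 in hexadecimal, padded to 48 bits, is 0x69DE6AC63CE3.
Split into bytes (most-significant first): 69 DE 6A C6 3C E3.
Little-endian: lowest address holds the least-significant byte.
So at ascending addresses the bytes are E3 3C C6 6A DE 69.

E3 3C C6 6A DE 69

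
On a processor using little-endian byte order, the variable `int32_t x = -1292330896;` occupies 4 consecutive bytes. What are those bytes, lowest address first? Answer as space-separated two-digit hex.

Two's complement of -1292330896 in 32 bits: 1292330896 = 0x4D076790; invert → 0xB2F8986F; add 1 → 0xB2F89870.
Split into bytes (most-significant first): B2 F8 98 70.
Little-endian: lowest address holds the least-significant byte.
So at ascending addresses the bytes are 70 98 F8 B2.

70 98 F8 B2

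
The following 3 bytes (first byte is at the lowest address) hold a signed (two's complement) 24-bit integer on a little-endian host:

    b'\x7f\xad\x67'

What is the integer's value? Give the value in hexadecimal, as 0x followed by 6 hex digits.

Little-endian: lowest address holds the least-significant byte.
Reassemble most-significant byte first: 67 AD 7F → 0x67AD7F.

0x67AD7F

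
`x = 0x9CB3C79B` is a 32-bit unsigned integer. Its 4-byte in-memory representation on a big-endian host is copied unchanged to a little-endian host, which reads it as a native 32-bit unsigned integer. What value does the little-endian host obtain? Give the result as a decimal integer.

Stored big-endian, the bytes at ascending addresses are 9C B3 C7 9B.
Read back as little-endian, the first byte is least significant, giving 0x9BC7B39C.
0x9BC7B39C = 2613556124.

2613556124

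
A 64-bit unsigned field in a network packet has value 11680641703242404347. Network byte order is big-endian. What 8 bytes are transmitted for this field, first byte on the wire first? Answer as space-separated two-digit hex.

A2 19 F9 BE 0E 60 91 FB

11680641703242404347 in hexadecimal, padded to 64 bits, is 0xA219F9BE0E6091FB.
Split into bytes (most-significant first): A2 19 F9 BE 0E 60 91 FB.
In big-endian order the high byte comes first in memory.
So the memory order matches the most-significant-first order: A2 19 F9 BE 0E 60 91 FB.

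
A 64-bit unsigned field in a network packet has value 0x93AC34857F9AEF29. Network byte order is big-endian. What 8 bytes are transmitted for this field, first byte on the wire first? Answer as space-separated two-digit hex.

Split into bytes (most-significant first): 93 AC 34 85 7F 9A EF 29.
Big-endian: lowest address holds the most-significant byte.
So the memory order matches the most-significant-first order: 93 AC 34 85 7F 9A EF 29.

93 AC 34 85 7F 9A EF 29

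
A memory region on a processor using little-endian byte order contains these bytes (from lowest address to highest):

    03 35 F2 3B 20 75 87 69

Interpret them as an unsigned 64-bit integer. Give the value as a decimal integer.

Little-endian: lowest address holds the least-significant byte.
Reassemble most-significant byte first: 69 87 75 20 3B F2 35 03 → 0x698775203BF23503.
0x698775203BF23503 = 7604175277143504131.

7604175277143504131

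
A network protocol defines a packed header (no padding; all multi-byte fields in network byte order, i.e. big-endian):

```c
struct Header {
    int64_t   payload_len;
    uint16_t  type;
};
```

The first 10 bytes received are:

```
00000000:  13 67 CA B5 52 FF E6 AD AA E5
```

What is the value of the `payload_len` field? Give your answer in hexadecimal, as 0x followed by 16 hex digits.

0x1367CAB552FFE6AD

`payload_len` is the first field, at byte offset 0, occupying 8 bytes.
Bytes at offsets 0..7: 13 67 CA B5 52 FF E6 AD.
Big-endian: lowest address holds the most-significant byte.
The bytes are already most-significant first: 0x1367CAB552FFE6AD.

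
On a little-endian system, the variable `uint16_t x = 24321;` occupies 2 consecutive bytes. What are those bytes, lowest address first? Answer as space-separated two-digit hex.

01 5F

24321 in hexadecimal, padded to 16 bits, is 0x5F01.
Split into bytes (most-significant first): 5F 01.
Little-endian: lowest address holds the least-significant byte.
So at ascending addresses the bytes are 01 5F.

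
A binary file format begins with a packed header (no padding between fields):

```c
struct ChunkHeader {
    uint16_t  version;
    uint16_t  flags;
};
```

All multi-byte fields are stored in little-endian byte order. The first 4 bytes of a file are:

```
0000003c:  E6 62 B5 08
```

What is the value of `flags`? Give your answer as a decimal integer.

2229

`flags` follows `version` (2 bytes), so it starts at byte offset 2 and occupies 2 bytes.
Bytes at offsets 2..3: B5 08.
In little-endian order the low byte comes first in memory.
Reassemble most-significant byte first: 08 B5 → 0x08B5.
0x08B5 = 2229.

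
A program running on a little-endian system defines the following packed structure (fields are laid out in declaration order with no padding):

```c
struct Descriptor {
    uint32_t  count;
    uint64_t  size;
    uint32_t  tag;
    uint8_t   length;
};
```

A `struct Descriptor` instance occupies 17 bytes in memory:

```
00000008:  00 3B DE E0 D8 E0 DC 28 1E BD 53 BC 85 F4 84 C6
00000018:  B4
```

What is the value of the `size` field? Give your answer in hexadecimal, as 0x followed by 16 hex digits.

0xBC53BD1E28DCE0D8

`size` follows `count` (4 bytes), so it starts at byte offset 4 and occupies 8 bytes.
Bytes at offsets 4..11: D8 E0 DC 28 1E BD 53 BC.
In little-endian order the low byte comes first in memory.
Reassemble most-significant byte first: BC 53 BD 1E 28 DC E0 D8 → 0xBC53BD1E28DCE0D8.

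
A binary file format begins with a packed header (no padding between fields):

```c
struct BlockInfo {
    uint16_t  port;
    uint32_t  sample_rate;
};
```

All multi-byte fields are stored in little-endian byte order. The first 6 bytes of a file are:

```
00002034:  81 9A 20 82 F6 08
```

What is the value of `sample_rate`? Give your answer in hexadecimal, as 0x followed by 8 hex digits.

`sample_rate` follows `port` (2 bytes), so it starts at byte offset 2 and occupies 4 bytes.
Bytes at offsets 2..5: 20 82 F6 08.
In little-endian order the low byte comes first in memory.
Reassemble most-significant byte first: 08 F6 82 20 → 0x08F68220.

0x08F68220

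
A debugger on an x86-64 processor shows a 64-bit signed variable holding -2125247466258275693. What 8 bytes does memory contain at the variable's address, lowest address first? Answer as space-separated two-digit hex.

Two's complement of -2125247466258275693 in 64 bits: 2125247466258275693 = 0x1D7E654F7E1F9D6D; invert → 0xE2819AB081E06292; add 1 → 0xE2819AB081E06293.
Split into bytes (most-significant first): E2 81 9A B0 81 E0 62 93.
Little-endian stores the least-significant byte at the lowest address.
So at ascending addresses the bytes are 93 62 E0 81 B0 9A 81 E2.

93 62 E0 81 B0 9A 81 E2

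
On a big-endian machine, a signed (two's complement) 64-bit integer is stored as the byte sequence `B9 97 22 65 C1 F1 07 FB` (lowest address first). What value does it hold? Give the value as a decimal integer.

Big-endian: lowest address holds the most-significant byte.
The bytes are already most-significant first: 0xB9972265C1F107FB.
Top bit is set, so as a signed 64-bit value this is 0xB9972265C1F107FB − 2^64 = -5073548634768734213.

-5073548634768734213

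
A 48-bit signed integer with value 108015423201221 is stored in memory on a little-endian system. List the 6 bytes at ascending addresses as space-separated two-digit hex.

C5 1F EE 4C 3D 62

108015423201221 in hexadecimal, padded to 48 bits, is 0x623D4CEE1FC5.
Split into bytes (most-significant first): 62 3D 4C EE 1F C5.
Little-endian stores the least-significant byte at the lowest address.
So at ascending addresses the bytes are C5 1F EE 4C 3D 62.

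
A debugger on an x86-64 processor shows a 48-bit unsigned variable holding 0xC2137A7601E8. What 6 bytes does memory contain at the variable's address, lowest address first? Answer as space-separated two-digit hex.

Split into bytes (most-significant first): C2 13 7A 76 01 E8.
Little-endian: lowest address holds the least-significant byte.
So at ascending addresses the bytes are E8 01 76 7A 13 C2.

E8 01 76 7A 13 C2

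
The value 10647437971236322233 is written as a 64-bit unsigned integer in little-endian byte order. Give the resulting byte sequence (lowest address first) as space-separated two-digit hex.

B9 FB 8B 1B 6C 4C C3 93

10647437971236322233 in hexadecimal, padded to 64 bits, is 0x93C34C6C1B8BFBB9.
Split into bytes (most-significant first): 93 C3 4C 6C 1B 8B FB B9.
Little-endian stores the least-significant byte at the lowest address.
So at ascending addresses the bytes are B9 FB 8B 1B 6C 4C C3 93.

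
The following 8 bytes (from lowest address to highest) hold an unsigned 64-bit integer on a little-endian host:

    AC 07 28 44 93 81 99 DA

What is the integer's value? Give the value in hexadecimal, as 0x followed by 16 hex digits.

Little-endian stores the least-significant byte at the lowest address.
Reassemble most-significant byte first: DA 99 81 93 44 28 07 AC → 0xDA998193442807AC.

0xDA998193442807AC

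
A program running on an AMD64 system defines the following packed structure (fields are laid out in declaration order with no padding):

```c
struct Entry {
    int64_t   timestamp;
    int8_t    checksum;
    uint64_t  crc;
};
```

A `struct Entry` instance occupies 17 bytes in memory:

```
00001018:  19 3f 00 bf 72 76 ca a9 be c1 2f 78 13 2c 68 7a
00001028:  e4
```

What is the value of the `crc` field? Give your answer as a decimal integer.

`crc` follows `timestamp` (8 B), `checksum` (1 B), so it starts at offset 8 + 1 = 9 and occupies 8 bytes.
Bytes at offsets 9..16: C1 2F 78 13 2C 68 7A E4.
Little-endian: lowest address holds the least-significant byte.
Reassemble most-significant byte first: E4 7A 68 2C 13 78 2F C1 → 0xE47A682C13782FC1.
0xE47A682C13782FC1 = 16463585926320762817.

16463585926320762817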